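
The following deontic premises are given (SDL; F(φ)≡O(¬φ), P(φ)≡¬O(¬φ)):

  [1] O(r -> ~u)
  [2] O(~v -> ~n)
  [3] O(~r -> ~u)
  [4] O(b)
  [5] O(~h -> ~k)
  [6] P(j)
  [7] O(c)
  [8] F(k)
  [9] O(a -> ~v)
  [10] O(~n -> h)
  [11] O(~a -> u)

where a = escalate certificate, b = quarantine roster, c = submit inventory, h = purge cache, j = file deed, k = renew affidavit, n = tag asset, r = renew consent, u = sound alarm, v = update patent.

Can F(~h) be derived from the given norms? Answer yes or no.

By case analysis on ~r: premise 3 gives O(~r -> ~u) and premise 1 gives O(r -> ~u), so O(~u) either way.
Premise 11 is O(~a -> u); contrapositively O(~u -> a). Since O(~u) holds, K gives O(a).
With premise 9, O(a -> ~v), the K-axiom yields O(~v).
With premise 2, O(~v -> ~n), the K-axiom yields O(~n).
Premise 10 is O(~n -> h); since O(~n), deontic closure gives O(h).
Premises 4, 5, 6, 7, 8 do not contribute to this derivation.
So O(h) holds, i.e. F(~h). The claim follows.

Yes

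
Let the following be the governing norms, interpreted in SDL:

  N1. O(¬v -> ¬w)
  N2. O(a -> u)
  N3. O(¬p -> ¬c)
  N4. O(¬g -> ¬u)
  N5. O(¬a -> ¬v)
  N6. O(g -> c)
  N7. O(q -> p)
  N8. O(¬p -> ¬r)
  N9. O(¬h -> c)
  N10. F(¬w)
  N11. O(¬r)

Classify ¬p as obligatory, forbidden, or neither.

Forbidden

Premise 10, F(¬w), is equivalent to O(w).
Premise 1, O(¬v -> ¬w), contraposes to O(w -> v); with O(w) we get O(v).
Premise 5 is O(¬a -> ¬v); contrapositively O(v -> a). Since O(v) holds, K gives O(a).
Applying K to premise 2 (O(a -> u)) and O(a) yields O(u).
Premise 4 is O(¬g -> ¬u); contrapositively O(u -> g). Since O(u) holds, K gives O(g).
Applying K to premise 6 (O(g -> c)) and O(g) yields O(c).
The contrapositive of premise 3 (O(¬p -> ¬c)) is O(c -> p), and O(c) is already established, so O(p).
Premises 7, 8, 9, 11 do not contribute to this derivation.
Thus O(p), which is F(¬p): ¬p is forbidden.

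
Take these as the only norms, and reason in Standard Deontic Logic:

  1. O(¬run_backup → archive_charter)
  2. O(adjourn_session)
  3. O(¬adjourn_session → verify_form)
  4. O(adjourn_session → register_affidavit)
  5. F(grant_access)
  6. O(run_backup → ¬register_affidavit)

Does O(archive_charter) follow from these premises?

Yes

Premise 2 gives O(adjourn_session).
Premise 4 is O(adjourn_session → register_affidavit); since O(adjourn_session), deontic closure gives O(register_affidavit).
The contrapositive of premise 6 (O(run_backup → ¬register_affidavit)) is O(register_affidavit → ¬run_backup), and O(register_affidavit) is already established, so O(¬run_backup).
Premise 1 is O(¬run_backup → archive_charter); since O(¬run_backup), deontic closure gives O(archive_charter).
Premises 3, 5 do not contribute to this derivation.
So O(archive_charter) follows.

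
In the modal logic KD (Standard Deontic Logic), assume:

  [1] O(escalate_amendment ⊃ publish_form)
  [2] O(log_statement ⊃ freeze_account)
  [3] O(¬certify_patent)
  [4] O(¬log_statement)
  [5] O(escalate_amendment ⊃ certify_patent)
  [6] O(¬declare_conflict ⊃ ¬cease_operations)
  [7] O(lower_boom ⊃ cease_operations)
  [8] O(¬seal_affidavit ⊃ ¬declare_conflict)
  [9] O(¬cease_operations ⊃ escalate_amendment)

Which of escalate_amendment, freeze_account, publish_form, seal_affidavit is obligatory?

Premise 3 states O(¬certify_patent) outright.
Premise 5, O(escalate_amendment ⊃ certify_patent), contraposes to O(¬certify_patent ⊃ ¬escalate_amendment); with O(¬certify_patent) we get O(¬escalate_amendment).
Premise 9 is O(¬cease_operations ⊃ escalate_amendment); contrapositively O(¬escalate_amendment ⊃ cease_operations). Since O(¬escalate_amendment) holds, K gives O(cease_operations).
Premise 6 is O(¬declare_conflict ⊃ ¬cease_operations); contrapositively O(cease_operations ⊃ declare_conflict). Since O(cease_operations) holds, K gives O(declare_conflict).
Premise 8, O(¬seal_affidavit ⊃ ¬declare_conflict), contraposes to O(declare_conflict ⊃ seal_affidavit); with O(declare_conflict) we get O(seal_affidavit).
So O(seal_affidavit) holds — seal_affidavit is obligatory. None of the other listed options is made obligatory by any chain of premises.

seal_affidavit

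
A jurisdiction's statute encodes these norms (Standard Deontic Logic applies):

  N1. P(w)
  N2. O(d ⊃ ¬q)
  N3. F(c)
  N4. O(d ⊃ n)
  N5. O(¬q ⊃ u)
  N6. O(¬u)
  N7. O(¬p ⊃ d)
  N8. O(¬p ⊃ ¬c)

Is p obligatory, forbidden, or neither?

From premise 6 we have O(¬u).
Premise 5 is O(¬q ⊃ u); contrapositively O(¬u ⊃ q). Since O(¬u) holds, K gives O(q).
The contrapositive of premise 2 (O(d ⊃ ¬q)) is O(q ⊃ ¬d), and O(q) is already established, so O(¬d).
Premise 7 is O(¬p ⊃ d); contrapositively O(¬d ⊃ p). Since O(¬d) holds, K gives O(p).
Premises 1, 3, 4, 8 do not contribute to this derivation.
Hence p is obligatory.

Obligatory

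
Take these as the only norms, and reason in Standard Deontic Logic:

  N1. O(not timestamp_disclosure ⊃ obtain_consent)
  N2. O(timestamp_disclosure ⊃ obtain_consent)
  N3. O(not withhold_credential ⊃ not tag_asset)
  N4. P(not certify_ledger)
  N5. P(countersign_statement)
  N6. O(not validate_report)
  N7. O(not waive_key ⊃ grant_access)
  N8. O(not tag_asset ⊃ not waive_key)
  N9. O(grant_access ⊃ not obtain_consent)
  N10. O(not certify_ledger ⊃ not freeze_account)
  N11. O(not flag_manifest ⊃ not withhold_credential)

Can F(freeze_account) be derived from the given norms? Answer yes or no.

No

Premise 10 is O(not certify_ledger ⊃ not freeze_account), but O(not certify_ledger) is not derivable from the premises (the permission P(not certify_ledger) asserts only not O(certify_ledger), not O(not certify_ledger)), so it does not yield O(not freeze_account).
No other premise forces O(not freeze_account). An ideal world satisfying every premise can still have freeze_account true, so F(freeze_account) is not derivable.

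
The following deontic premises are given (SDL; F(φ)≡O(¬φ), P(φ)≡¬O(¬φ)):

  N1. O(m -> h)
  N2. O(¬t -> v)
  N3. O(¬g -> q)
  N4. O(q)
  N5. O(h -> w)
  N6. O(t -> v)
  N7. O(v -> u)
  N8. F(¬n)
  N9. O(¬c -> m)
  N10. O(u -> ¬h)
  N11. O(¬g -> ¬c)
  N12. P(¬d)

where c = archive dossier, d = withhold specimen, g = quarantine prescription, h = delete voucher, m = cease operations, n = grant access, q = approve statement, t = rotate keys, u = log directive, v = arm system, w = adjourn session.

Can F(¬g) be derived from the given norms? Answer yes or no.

Yes

Premises 2 and 6 cover both cases: O(¬t -> v) and O(t -> v). Since ¬t ∨ t is a tautology, O(v) follows.
Applying K to premise 7 (O(v -> u)) and O(v) yields O(u).
Applying K to premise 10 (O(u -> ¬h)) and O(u) yields O(¬h).
Premise 1 is O(m -> h); contrapositively O(¬h -> ¬m). Since O(¬h) holds, K gives O(¬m).
Premise 9 is O(¬c -> m); contrapositively O(¬m -> c). Since O(¬m) holds, K gives O(c).
The contrapositive of premise 11 (O(¬g -> ¬c)) is O(c -> g), and O(c) is already established, so O(g).
Premises 3, 4, 5, 8, 12 do not contribute to this derivation.
So O(g) holds, i.e. F(¬g). The claim follows.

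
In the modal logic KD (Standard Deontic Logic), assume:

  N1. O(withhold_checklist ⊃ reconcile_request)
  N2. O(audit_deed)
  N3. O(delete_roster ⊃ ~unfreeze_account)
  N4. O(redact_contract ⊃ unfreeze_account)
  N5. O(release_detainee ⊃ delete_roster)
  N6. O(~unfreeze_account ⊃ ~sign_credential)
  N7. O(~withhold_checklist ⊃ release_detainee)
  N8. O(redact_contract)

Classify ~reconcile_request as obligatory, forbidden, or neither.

Premise 8 states O(redact_contract) outright.
From O(redact_contract) and premise 4, O(redact_contract ⊃ unfreeze_account), we obtain O(unfreeze_account).
The contrapositive of premise 3 (O(delete_roster ⊃ ~unfreeze_account)) is O(unfreeze_account ⊃ ~delete_roster), and O(unfreeze_account) is already established, so O(~delete_roster).
Premise 5, O(release_detainee ⊃ delete_roster), contraposes to O(~delete_roster ⊃ ~release_detainee); with O(~delete_roster) we get O(~release_detainee).
Premise 7, O(~withhold_checklist ⊃ release_detainee), contraposes to O(~release_detainee ⊃ withhold_checklist); with O(~release_detainee) we get O(withhold_checklist).
Premise 1 is O(withhold_checklist ⊃ reconcile_request); since O(withhold_checklist), deontic closure gives O(reconcile_request).
Premises 2, 6 do not contribute to this derivation.
Thus O(reconcile_request), which is F(~reconcile_request): ~reconcile_request is forbidden.

Forbidden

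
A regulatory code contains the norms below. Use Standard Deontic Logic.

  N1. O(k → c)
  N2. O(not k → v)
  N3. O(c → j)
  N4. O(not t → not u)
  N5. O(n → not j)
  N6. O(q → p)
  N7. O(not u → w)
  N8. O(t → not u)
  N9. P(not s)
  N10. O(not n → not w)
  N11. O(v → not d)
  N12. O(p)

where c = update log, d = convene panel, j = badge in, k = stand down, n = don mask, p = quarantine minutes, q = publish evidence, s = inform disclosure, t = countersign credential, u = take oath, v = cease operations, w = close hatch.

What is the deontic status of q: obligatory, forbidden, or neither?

Neither

Premise 6 is O(q → p); even if O(p) held, inferring O(q) would be affirming the consequent — invalid.
No premise or chain of K-axiom applications forces O(q), and none forces O(not q). So q is neither obligatory nor forbidden under these norms.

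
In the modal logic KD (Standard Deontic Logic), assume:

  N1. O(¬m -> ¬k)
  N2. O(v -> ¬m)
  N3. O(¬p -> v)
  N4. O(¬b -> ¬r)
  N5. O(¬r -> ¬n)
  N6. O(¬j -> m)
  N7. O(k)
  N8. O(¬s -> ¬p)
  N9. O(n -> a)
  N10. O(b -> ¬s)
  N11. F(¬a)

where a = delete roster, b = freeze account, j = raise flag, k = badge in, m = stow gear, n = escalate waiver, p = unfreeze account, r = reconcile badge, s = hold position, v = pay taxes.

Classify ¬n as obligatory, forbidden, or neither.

Obligatory

Premise 7 gives O(k).
Premise 1, O(¬m -> ¬k), contraposes to O(k -> m); with O(k) we get O(m).
Premise 2 is O(v -> ¬m); contrapositively O(m -> ¬v). Since O(m) holds, K gives O(¬v).
The contrapositive of premise 3 (O(¬p -> v)) is O(¬v -> p), and O(¬v) is already established, so O(p).
Premise 8 is O(¬s -> ¬p); contrapositively O(p -> s). Since O(p) holds, K gives O(s).
The contrapositive of premise 10 (O(b -> ¬s)) is O(s -> ¬b), and O(s) is already established, so O(¬b).
Applying K to premise 4 (O(¬b -> ¬r)) and O(¬b) yields O(¬r).
From O(¬r) and premise 5, O(¬r -> ¬n), we obtain O(¬n).
Premises 6, 9, 11 do not contribute to this derivation.
Hence ¬n is obligatory.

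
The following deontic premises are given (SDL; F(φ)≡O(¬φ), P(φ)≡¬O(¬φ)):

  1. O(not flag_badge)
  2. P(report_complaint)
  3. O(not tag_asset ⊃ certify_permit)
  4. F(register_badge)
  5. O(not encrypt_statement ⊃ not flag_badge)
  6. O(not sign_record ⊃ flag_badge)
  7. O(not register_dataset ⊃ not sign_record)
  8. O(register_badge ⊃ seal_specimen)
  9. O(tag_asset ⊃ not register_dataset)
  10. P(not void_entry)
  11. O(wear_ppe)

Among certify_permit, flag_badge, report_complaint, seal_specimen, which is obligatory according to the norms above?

Premise 1 gives O(not flag_badge).
The contrapositive of premise 6 (O(not sign_record ⊃ flag_badge)) is O(not flag_badge ⊃ sign_record), and O(not flag_badge) is already established, so O(sign_record).
The contrapositive of premise 7 (O(not register_dataset ⊃ not sign_record)) is O(sign_record ⊃ register_dataset), and O(sign_record) is already established, so O(register_dataset).
The contrapositive of premise 9 (O(tag_asset ⊃ not register_dataset)) is O(register_dataset ⊃ not tag_asset), and O(register_dataset) is already established, so O(not tag_asset).
Applying K to premise 3 (O(not tag_asset ⊃ certify_permit)) and O(not tag_asset) yields O(certify_permit).
So O(certify_permit) holds — certify_permit is obligatory. None of the other listed options is made obligatory by any chain of premises.

certify_permit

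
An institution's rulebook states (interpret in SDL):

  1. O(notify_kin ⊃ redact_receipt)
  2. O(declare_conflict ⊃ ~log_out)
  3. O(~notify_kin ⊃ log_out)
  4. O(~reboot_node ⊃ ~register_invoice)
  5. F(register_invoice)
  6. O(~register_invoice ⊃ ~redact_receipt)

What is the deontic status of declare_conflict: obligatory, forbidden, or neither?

Premise 5, F(register_invoice), is equivalent to O(~register_invoice).
With premise 6, O(~register_invoice ⊃ ~redact_receipt), the K-axiom yields O(~redact_receipt).
Premise 1, O(notify_kin ⊃ redact_receipt), contraposes to O(~redact_receipt ⊃ ~notify_kin); with O(~redact_receipt) we get O(~notify_kin).
From O(~notify_kin) and premise 3, O(~notify_kin ⊃ log_out), we obtain O(log_out).
Premise 2, O(declare_conflict ⊃ ~log_out), contraposes to O(log_out ⊃ ~declare_conflict); with O(log_out) we get O(~declare_conflict).
Premise 4 does not contribute to this derivation.
Thus O(~declare_conflict), which is F(declare_conflict): declare_conflict is forbidden.

Forbidden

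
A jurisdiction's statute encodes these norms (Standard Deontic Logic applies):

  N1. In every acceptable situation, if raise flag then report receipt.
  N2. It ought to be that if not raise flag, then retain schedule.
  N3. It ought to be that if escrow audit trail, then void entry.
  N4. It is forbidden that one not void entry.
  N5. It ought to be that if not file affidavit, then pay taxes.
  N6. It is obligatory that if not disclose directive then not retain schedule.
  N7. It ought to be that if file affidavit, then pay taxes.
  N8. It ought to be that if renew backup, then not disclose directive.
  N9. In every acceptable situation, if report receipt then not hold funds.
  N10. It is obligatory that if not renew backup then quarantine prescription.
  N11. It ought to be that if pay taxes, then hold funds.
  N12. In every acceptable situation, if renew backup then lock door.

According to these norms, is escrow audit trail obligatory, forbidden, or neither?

Premise 3 is O(escrow_audit_trail → void_entry); even if O(void_entry) held, inferring O(escrow_audit_trail) would be affirming the consequent — invalid.
No premise or chain of K-axiom applications forces O(escrow_audit_trail), and none forces O(¬escrow_audit_trail). So escrow_audit_trail is neither obligatory nor forbidden under these norms.

Neither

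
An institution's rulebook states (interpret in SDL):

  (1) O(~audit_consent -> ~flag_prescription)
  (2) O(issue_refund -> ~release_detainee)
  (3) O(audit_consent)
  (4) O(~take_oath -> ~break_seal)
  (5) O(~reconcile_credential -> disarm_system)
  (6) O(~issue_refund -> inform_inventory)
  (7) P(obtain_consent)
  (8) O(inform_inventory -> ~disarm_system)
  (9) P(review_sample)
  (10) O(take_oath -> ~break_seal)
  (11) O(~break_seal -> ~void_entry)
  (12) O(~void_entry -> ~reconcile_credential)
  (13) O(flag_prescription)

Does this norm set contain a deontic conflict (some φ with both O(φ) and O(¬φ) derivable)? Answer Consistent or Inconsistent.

Premise 1 is O(~audit_consent -> ~flag_prescription), but O(~audit_consent) is not derivable from the premises, so it does not yield O(~flag_prescription).
So O(~flag_prescription) is not derivable, and the apparent clash with O(flag_prescription) does not arise.
A world satisfying every obligation exists (e.g. audit_consent=true, break_seal=false, disarm_system=true, flag_prescription=true, inform_inventory=false, issue_refund=true, obtain_consent=false, reconcile_credential=false, release_detainee=false, review_sample=false, take_oath=false, void_entry=false); no atom is both obligatory and forbidden, so the set is consistent.

Consistent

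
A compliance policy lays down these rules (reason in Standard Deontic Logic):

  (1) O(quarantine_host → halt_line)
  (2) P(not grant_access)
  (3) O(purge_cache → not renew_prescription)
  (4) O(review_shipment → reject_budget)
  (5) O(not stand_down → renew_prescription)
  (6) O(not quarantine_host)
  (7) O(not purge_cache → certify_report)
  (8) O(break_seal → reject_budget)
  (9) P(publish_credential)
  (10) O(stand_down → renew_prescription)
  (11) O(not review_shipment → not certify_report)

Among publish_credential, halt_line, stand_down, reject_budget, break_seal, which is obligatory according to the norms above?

reject_budget

By case analysis on not stand_down: premise 5 gives O(not stand_down → renew_prescription) and premise 10 gives O(stand_down → renew_prescription), so O(renew_prescription) either way.
The contrapositive of premise 3 (O(purge_cache → not renew_prescription)) is O(renew_prescription → not purge_cache), and O(renew_prescription) is already established, so O(not purge_cache).
Premise 7 is O(not purge_cache → certify_report); since O(not purge_cache), deontic closure gives O(certify_report).
Premise 11 is O(not review_shipment → not certify_report); contrapositively O(certify_report → review_shipment). Since O(certify_report) holds, K gives O(review_shipment).
With premise 4, O(review_shipment → reject_budget), the K-axiom yields O(reject_budget).
So O(reject_budget) holds — reject_budget is obligatory. None of the other listed options is made obligatory by any chain of premises.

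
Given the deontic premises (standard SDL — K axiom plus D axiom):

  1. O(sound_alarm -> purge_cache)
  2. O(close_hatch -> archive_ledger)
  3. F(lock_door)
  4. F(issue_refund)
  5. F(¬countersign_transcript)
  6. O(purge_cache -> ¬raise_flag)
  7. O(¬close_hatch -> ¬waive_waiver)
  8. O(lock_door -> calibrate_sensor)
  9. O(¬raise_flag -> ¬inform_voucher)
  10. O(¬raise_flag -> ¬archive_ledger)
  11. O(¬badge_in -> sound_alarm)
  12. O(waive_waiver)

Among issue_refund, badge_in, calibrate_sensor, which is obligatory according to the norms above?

Premise 12 states O(waive_waiver) outright.
Premise 7 is O(¬close_hatch -> ¬waive_waiver); contrapositively O(waive_waiver -> close_hatch). Since O(waive_waiver) holds, K gives O(close_hatch).
From O(close_hatch) and premise 2, O(close_hatch -> archive_ledger), we obtain O(archive_ledger).
The contrapositive of premise 10 (O(¬raise_flag -> ¬archive_ledger)) is O(archive_ledger -> raise_flag), and O(archive_ledger) is already established, so O(raise_flag).
Premise 6, O(purge_cache -> ¬raise_flag), contraposes to O(raise_flag -> ¬purge_cache); with O(raise_flag) we get O(¬purge_cache).
Premise 1, O(sound_alarm -> purge_cache), contraposes to O(¬purge_cache -> ¬sound_alarm); with O(¬purge_cache) we get O(¬sound_alarm).
Premise 11, O(¬badge_in -> sound_alarm), contraposes to O(¬sound_alarm -> badge_in); with O(¬sound_alarm) we get O(badge_in).
So O(badge_in) holds — badge_in is obligatory. None of the other listed options is made obligatory by any chain of premises.

badge_in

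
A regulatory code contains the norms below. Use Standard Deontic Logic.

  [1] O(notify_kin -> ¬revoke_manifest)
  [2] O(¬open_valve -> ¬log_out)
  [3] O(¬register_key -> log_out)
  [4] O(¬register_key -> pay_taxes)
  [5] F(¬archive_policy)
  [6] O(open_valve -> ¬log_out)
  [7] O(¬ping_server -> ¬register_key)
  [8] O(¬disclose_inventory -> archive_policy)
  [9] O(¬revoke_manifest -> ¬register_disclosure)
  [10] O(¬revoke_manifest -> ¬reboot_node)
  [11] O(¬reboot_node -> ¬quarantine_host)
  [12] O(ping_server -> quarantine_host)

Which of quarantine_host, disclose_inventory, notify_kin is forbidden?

By case analysis on open_valve: premise 6 gives O(open_valve -> ¬log_out) and premise 2 gives O(¬open_valve -> ¬log_out), so O(¬log_out) either way.
Premise 3, O(¬register_key -> log_out), contraposes to O(¬log_out -> register_key); with O(¬log_out) we get O(register_key).
The contrapositive of premise 7 (O(¬ping_server -> ¬register_key)) is O(register_key -> ping_server), and O(register_key) is already established, so O(ping_server).
Applying K to premise 12 (O(ping_server -> quarantine_host)) and O(ping_server) yields O(quarantine_host).
Premise 11, O(¬reboot_node -> ¬quarantine_host), contraposes to O(quarantine_host -> reboot_node); with O(quarantine_host) we get O(reboot_node).
The contrapositive of premise 10 (O(¬revoke_manifest -> ¬reboot_node)) is O(reboot_node -> revoke_manifest), and O(reboot_node) is already established, so O(revoke_manifest).
Premise 1 is O(notify_kin -> ¬revoke_manifest); contrapositively O(revoke_manifest -> ¬notify_kin). Since O(revoke_manifest) holds, K gives O(¬notify_kin).
So O(¬notify_kin) holds, i.e. notify_kin is forbidden. None of the other listed options is forbidden under the premises.

notify_kin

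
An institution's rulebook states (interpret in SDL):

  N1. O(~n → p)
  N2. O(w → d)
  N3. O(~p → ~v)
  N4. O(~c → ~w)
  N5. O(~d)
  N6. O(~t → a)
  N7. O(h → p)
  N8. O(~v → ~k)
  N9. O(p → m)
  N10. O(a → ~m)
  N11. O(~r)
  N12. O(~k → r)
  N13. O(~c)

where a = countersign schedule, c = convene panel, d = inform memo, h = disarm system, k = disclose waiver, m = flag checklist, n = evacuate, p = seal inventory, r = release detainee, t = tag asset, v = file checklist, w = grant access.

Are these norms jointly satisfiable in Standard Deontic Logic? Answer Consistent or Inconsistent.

Consistent

Premise 2 is O(w → d), but O(w) is not derivable from the premises, so it does not yield O(d).
So O(d) is not derivable, and the apparent clash with O(~d) does not arise.
A world satisfying every obligation exists (e.g. a=false, c=false, d=false, h=false, k=true, m=true, n=false, p=true, r=false, t=true, v=true, w=false); no atom is both obligatory and forbidden, so the set is consistent.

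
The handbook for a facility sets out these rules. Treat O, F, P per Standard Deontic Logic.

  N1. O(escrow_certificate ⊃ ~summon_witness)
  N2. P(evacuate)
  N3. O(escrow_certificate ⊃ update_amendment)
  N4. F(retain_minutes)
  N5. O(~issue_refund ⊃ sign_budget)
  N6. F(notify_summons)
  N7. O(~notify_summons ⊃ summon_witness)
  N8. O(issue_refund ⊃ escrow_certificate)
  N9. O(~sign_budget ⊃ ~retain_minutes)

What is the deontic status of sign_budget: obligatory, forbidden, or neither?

Obligatory

F(notify_summons) at premise 6 means O(~notify_summons).
From O(~notify_summons) and premise 7, O(~notify_summons ⊃ summon_witness), we obtain O(summon_witness).
Premise 1, O(escrow_certificate ⊃ ~summon_witness), contraposes to O(summon_witness ⊃ ~escrow_certificate); with O(summon_witness) we get O(~escrow_certificate).
Premise 8 is O(issue_refund ⊃ escrow_certificate); contrapositively O(~escrow_certificate ⊃ ~issue_refund). Since O(~escrow_certificate) holds, K gives O(~issue_refund).
Applying K to premise 5 (O(~issue_refund ⊃ sign_budget)) and O(~issue_refund) yields O(sign_budget).
Premises 2, 3, 4, 9 do not contribute to this derivation.
Hence sign_budget is obligatory.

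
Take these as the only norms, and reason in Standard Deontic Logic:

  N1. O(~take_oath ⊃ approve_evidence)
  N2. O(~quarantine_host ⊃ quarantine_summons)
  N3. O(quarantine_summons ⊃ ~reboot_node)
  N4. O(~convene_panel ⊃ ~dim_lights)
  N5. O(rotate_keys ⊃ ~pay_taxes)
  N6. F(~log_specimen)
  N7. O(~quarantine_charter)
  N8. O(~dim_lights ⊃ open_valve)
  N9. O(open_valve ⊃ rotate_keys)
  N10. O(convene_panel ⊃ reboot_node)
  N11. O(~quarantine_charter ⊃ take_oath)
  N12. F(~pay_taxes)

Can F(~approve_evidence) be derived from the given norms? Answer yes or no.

No

Premise 1 is O(~take_oath ⊃ approve_evidence), but O(~take_oath) is not derivable from the premises, so it does not yield O(approve_evidence).
No other premise forces O(approve_evidence). An ideal world satisfying every premise can still have ~approve_evidence true, so F(~approve_evidence) is not derivable.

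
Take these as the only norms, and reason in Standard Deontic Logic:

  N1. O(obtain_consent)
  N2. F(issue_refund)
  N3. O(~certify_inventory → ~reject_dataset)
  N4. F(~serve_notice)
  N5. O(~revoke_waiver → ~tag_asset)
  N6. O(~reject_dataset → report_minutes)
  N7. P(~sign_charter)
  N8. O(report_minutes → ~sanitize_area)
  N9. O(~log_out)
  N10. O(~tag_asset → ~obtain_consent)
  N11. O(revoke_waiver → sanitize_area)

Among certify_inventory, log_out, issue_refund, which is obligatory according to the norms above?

Premise 1 states O(obtain_consent) outright.
The contrapositive of premise 10 (O(~tag_asset → ~obtain_consent)) is O(obtain_consent → tag_asset), and O(obtain_consent) is already established, so O(tag_asset).
Premise 5 is O(~revoke_waiver → ~tag_asset); contrapositively O(tag_asset → revoke_waiver). Since O(tag_asset) holds, K gives O(revoke_waiver).
Premise 11 is O(revoke_waiver → sanitize_area); since O(revoke_waiver), deontic closure gives O(sanitize_area).
Premise 8 is O(report_minutes → ~sanitize_area); contrapositively O(sanitize_area → ~report_minutes). Since O(sanitize_area) holds, K gives O(~report_minutes).
The contrapositive of premise 6 (O(~reject_dataset → report_minutes)) is O(~report_minutes → reject_dataset), and O(~report_minutes) is already established, so O(reject_dataset).
The contrapositive of premise 3 (O(~certify_inventory → ~reject_dataset)) is O(reject_dataset → certify_inventory), and O(reject_dataset) is already established, so O(certify_inventory).
So O(certify_inventory) holds — certify_inventory is obligatory. None of the other listed options is made obligatory by any chain of premises.

certify_inventory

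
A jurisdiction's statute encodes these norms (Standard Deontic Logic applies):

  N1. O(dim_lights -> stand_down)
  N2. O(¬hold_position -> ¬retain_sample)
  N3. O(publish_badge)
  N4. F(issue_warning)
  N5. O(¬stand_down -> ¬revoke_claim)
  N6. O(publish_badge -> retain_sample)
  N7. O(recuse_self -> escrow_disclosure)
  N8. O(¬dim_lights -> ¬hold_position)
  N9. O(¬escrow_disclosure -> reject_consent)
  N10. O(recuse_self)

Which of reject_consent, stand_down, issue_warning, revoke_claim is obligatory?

stand_down

Premise 3 gives O(publish_badge).
From O(publish_badge) and premise 6, O(publish_badge -> retain_sample), we obtain O(retain_sample).
The contrapositive of premise 2 (O(¬hold_position -> ¬retain_sample)) is O(retain_sample -> hold_position), and O(retain_sample) is already established, so O(hold_position).
Premise 8, O(¬dim_lights -> ¬hold_position), contraposes to O(hold_position -> dim_lights); with O(hold_position) we get O(dim_lights).
With premise 1, O(dim_lights -> stand_down), the K-axiom yields O(stand_down).
So O(stand_down) holds — stand_down is obligatory. None of the other listed options is made obligatory by any chain of premises.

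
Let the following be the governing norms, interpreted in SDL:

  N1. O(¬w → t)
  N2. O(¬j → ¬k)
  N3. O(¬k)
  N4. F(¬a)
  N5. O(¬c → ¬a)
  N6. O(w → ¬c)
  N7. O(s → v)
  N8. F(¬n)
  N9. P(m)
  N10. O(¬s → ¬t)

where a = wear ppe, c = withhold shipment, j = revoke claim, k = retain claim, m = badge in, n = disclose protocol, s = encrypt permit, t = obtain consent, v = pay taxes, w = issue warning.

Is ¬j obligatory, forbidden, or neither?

Premise 2 is O(¬j → ¬k); even if O(¬k) held, inferring O(¬j) would be affirming the consequent — invalid.
No premise or chain of K-axiom applications forces O(¬j), and none forces O(j). So ¬j is neither obligatory nor forbidden under these norms.

Neither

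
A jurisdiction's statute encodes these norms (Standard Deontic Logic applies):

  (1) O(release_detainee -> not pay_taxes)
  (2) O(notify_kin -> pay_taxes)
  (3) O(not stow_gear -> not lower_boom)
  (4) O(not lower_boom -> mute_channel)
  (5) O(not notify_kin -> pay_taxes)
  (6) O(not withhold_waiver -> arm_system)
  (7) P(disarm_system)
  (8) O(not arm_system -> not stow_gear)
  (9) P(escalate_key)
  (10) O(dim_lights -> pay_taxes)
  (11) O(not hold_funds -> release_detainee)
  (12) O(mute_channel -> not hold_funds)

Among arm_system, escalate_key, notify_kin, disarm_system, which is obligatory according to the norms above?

arm_system

Premises 5 and 2 cover both cases: O(not notify_kin -> pay_taxes) and O(notify_kin -> pay_taxes). Since not notify_kin ∨ notify_kin is a tautology, O(pay_taxes) follows.
Premise 1 is O(release_detainee -> not pay_taxes); contrapositively O(pay_taxes -> not release_detainee). Since O(pay_taxes) holds, K gives O(not release_detainee).
Premise 11 is O(not hold_funds -> release_detainee); contrapositively O(not release_detainee -> hold_funds). Since O(not release_detainee) holds, K gives O(hold_funds).
Premise 12 is O(mute_channel -> not hold_funds); contrapositively O(hold_funds -> not mute_channel). Since O(hold_funds) holds, K gives O(not mute_channel).
Premise 4 is O(not lower_boom -> mute_channel); contrapositively O(not mute_channel -> lower_boom). Since O(not mute_channel) holds, K gives O(lower_boom).
Premise 3 is O(not stow_gear -> not lower_boom); contrapositively O(lower_boom -> stow_gear). Since O(lower_boom) holds, K gives O(stow_gear).
Premise 8, O(not arm_system -> not stow_gear), contraposes to O(stow_gear -> arm_system); with O(stow_gear) we get O(arm_system).
So O(arm_system) holds — arm_system is obligatory. None of the other listed options is made obligatory by any chain of premises.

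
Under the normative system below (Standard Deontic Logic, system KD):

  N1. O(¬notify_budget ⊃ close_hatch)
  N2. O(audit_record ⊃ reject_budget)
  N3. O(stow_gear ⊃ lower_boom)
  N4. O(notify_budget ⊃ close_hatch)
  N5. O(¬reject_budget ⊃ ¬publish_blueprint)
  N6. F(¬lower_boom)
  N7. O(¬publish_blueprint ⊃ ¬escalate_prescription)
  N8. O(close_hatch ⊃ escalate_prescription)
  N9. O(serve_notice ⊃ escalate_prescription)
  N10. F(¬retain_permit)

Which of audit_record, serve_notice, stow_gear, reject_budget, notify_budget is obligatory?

By case analysis on ¬notify_budget: premise 1 gives O(¬notify_budget ⊃ close_hatch) and premise 4 gives O(notify_budget ⊃ close_hatch), so O(close_hatch) either way.
From O(close_hatch) and premise 8, O(close_hatch ⊃ escalate_prescription), we obtain O(escalate_prescription).
The contrapositive of premise 7 (O(¬publish_blueprint ⊃ ¬escalate_prescription)) is O(escalate_prescription ⊃ publish_blueprint), and O(escalate_prescription) is already established, so O(publish_blueprint).
The contrapositive of premise 5 (O(¬reject_budget ⊃ ¬publish_blueprint)) is O(publish_blueprint ⊃ reject_budget), and O(publish_blueprint) is already established, so O(reject_budget).
So O(reject_budget) holds — reject_budget is obligatory. None of the other listed options is made obligatory by any chain of premises.

reject_budget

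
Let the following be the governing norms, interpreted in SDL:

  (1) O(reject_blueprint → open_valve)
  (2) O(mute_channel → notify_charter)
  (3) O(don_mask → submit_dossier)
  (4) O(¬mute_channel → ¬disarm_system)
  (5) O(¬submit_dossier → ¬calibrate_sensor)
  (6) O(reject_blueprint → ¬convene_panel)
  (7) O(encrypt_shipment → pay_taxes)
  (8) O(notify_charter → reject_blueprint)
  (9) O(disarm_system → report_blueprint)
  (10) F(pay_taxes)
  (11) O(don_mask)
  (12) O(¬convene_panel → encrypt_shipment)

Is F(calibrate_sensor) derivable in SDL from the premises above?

Premise 5 is O(¬submit_dossier → ¬calibrate_sensor), but O(¬submit_dossier) is not derivable from the premises, so it does not yield O(¬calibrate_sensor).
No other premise forces O(¬calibrate_sensor). An ideal world satisfying every premise can still have calibrate_sensor true, so F(calibrate_sensor) is not derivable.

No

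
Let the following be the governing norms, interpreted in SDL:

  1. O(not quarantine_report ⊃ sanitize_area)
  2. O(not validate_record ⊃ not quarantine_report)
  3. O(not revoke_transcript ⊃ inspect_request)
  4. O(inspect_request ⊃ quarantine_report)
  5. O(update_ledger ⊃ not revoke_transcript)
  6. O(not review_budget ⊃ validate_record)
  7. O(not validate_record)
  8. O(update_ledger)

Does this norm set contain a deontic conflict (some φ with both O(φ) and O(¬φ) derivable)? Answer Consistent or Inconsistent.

From premise 8 we have O(update_ledger).
From O(update_ledger) and premise 5, O(update_ledger ⊃ not revoke_transcript), we obtain O(not revoke_transcript).
Premise 3 is O(not revoke_transcript ⊃ inspect_request); since O(not revoke_transcript), deontic closure gives O(inspect_request).
Applying K to premise 4 (O(inspect_request ⊃ quarantine_report)) and O(inspect_request) yields O(quarantine_report).
The contrapositive of premise 2 (O(not validate_record ⊃ not quarantine_report)) is O(quarantine_report ⊃ validate_record), and O(quarantine_report) is already established, so O(validate_record).
Yet premise 7 states O(not validate_record).
We now have both O(validate_record) and O(not validate_record) — validate_record is simultaneously obligatory and forbidden, violating the D-axiom.

Inconsistent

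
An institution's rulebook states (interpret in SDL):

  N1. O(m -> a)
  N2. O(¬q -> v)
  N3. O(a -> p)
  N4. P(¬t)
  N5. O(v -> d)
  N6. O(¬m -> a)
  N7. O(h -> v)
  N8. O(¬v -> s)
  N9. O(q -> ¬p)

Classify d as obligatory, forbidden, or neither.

Premises 1 and 6 cover both cases: O(m -> a) and O(¬m -> a). Since m ∨ ¬m is a tautology, O(a) follows.
With premise 3, O(a -> p), the K-axiom yields O(p).
The contrapositive of premise 9 (O(q -> ¬p)) is O(p -> ¬q), and O(p) is already established, so O(¬q).
From O(¬q) and premise 2, O(¬q -> v), we obtain O(v).
From O(v) and premise 5, O(v -> d), we obtain O(d).
Premises 4, 7, 8 do not contribute to this derivation.
Hence d is obligatory.

Obligatory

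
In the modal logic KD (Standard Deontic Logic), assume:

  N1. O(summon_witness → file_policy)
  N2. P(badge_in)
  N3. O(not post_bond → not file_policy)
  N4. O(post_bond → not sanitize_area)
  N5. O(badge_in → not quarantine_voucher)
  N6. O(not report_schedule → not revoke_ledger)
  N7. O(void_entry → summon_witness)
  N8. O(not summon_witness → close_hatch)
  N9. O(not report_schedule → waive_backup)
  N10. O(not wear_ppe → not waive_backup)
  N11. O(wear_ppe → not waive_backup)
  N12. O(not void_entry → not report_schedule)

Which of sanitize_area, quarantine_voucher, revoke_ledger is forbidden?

sanitize_area

Premises 10 and 11 are O(not wear_ppe → not waive_backup) and O(wear_ppe → not waive_backup); every ideal world satisfies not wear_ppe or wear_ppe, so in either case not waive_backup holds — hence O(not waive_backup).
The contrapositive of premise 9 (O(not report_schedule → waive_backup)) is O(not waive_backup → report_schedule), and O(not waive_backup) is already established, so O(report_schedule).
Premise 12, O(not void_entry → not report_schedule), contraposes to O(report_schedule → void_entry); with O(report_schedule) we get O(void_entry).
With premise 7, O(void_entry → summon_witness), the K-axiom yields O(summon_witness).
Premise 1 is O(summon_witness → file_policy); since O(summon_witness), deontic closure gives O(file_policy).
Premise 3 is O(not post_bond → not file_policy); contrapositively O(file_policy → post_bond). Since O(file_policy) holds, K gives O(post_bond).
Premise 4 is O(post_bond → not sanitize_area); since O(post_bond), deontic closure gives O(not sanitize_area).
So O(not sanitize_area) holds, i.e. sanitize_area is forbidden. None of the other listed options is forbidden under the premises.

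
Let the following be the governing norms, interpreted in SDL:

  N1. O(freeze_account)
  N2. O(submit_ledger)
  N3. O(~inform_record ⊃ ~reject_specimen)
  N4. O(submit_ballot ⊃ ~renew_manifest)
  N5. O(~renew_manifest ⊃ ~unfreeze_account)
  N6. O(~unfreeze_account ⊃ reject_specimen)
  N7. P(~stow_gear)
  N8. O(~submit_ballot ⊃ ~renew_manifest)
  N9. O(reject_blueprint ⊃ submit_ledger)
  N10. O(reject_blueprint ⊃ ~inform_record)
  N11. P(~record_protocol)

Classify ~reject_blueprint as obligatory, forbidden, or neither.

Obligatory

By case analysis on submit_ballot: premise 4 gives O(submit_ballot ⊃ ~renew_manifest) and premise 8 gives O(~submit_ballot ⊃ ~renew_manifest), so O(~renew_manifest) either way.
With premise 5, O(~renew_manifest ⊃ ~unfreeze_account), the K-axiom yields O(~unfreeze_account).
Applying K to premise 6 (O(~unfreeze_account ⊃ reject_specimen)) and O(~unfreeze_account) yields O(reject_specimen).
Premise 3, O(~inform_record ⊃ ~reject_specimen), contraposes to O(reject_specimen ⊃ inform_record); with O(reject_specimen) we get O(inform_record).
Premise 10, O(reject_blueprint ⊃ ~inform_record), contraposes to O(inform_record ⊃ ~reject_blueprint); with O(inform_record) we get O(~reject_blueprint).
Premises 1, 2, 7, 9, 11 do not contribute to this derivation.
Hence ~reject_blueprint is obligatory.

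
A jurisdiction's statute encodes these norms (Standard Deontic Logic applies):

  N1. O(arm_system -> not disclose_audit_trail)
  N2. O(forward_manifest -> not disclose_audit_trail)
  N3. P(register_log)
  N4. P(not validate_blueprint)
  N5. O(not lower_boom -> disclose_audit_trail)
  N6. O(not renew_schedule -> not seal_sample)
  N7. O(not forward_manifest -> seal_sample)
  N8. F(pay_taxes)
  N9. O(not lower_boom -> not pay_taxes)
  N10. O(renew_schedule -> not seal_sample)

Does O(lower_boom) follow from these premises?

Premises 6 and 10 are O(not renew_schedule -> not seal_sample) and O(renew_schedule -> not seal_sample); every ideal world satisfies not renew_schedule or renew_schedule, so in either case not seal_sample holds — hence O(not seal_sample).
Premise 7, O(not forward_manifest -> seal_sample), contraposes to O(not seal_sample -> forward_manifest); with O(not seal_sample) we get O(forward_manifest).
From O(forward_manifest) and premise 2, O(forward_manifest -> not disclose_audit_trail), we obtain O(not disclose_audit_trail).
Premise 5 is O(not lower_boom -> disclose_audit_trail); contrapositively O(not disclose_audit_trail -> lower_boom). Since O(not disclose_audit_trail) holds, K gives O(lower_boom).
Premises 1, 3, 4, 8, 9 do not contribute to this derivation.
So O(lower_boom) follows.

Yes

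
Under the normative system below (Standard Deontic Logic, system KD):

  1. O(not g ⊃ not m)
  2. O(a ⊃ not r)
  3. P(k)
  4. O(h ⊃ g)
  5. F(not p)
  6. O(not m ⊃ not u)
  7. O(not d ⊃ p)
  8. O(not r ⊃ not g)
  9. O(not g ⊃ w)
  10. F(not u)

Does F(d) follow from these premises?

No

Premise 7 is O(not d ⊃ p); even if O(p) held, inferring O(not d) would be affirming the consequent — invalid.
No other premise forces O(not d). An ideal world satisfying every premise can still have d true, so F(d) is not derivable.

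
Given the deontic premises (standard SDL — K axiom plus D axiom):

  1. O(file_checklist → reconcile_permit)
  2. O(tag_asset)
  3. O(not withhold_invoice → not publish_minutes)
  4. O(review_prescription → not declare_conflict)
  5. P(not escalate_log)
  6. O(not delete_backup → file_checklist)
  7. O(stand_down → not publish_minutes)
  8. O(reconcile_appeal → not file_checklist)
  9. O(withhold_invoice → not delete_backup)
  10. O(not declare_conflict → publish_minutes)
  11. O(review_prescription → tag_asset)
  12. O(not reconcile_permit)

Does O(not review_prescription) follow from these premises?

Premise 12 states O(not reconcile_permit) outright.
The contrapositive of premise 1 (O(file_checklist → reconcile_permit)) is O(not reconcile_permit → not file_checklist), and O(not reconcile_permit) is already established, so O(not file_checklist).
Premise 6 is O(not delete_backup → file_checklist); contrapositively O(not file_checklist → delete_backup). Since O(not file_checklist) holds, K gives O(delete_backup).
The contrapositive of premise 9 (O(withhold_invoice → not delete_backup)) is O(delete_backup → not withhold_invoice), and O(delete_backup) is already established, so O(not withhold_invoice).
Applying K to premise 3 (O(not withhold_invoice → not publish_minutes)) and O(not withhold_invoice) yields O(not publish_minutes).
Premise 10 is O(not declare_conflict → publish_minutes); contrapositively O(not publish_minutes → declare_conflict). Since O(not publish_minutes) holds, K gives O(declare_conflict).
The contrapositive of premise 4 (O(review_prescription → not declare_conflict)) is O(declare_conflict → not review_prescription), and O(declare_conflict) is already established, so O(not review_prescription).
Premises 2, 5, 7, 8, 11 do not contribute to this derivation.
So O(not review_prescription) follows.

Yes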